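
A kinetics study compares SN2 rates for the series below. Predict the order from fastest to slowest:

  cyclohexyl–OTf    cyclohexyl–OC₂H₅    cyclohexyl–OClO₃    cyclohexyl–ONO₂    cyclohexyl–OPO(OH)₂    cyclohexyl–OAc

The skeletons are identical, so relative rate is governed entirely by leaving-group ability.
A good leaving group is a weak base: the lower the pKₐ of its conjugate acid, the more readily it departs.
cyclohexyl–OTf loses OTf⁻: pKₐ(CF₃SO₃H (triflic acid)) ≈ -14
cyclohexyl–OClO₃ loses ClO₄⁻: pKₐ(HClO₄) ≈ -10
cyclohexyl–ONO₂ loses NO₃⁻: pKₐ(HNO₃) ≈ -1.3
cyclohexyl–OPO(OH)₂ loses H₂PO₄⁻: pKₐ(H₃PO₄) ≈ 2.1
cyclohexyl–OAc loses AcO⁻: pKₐ(CH₃COOH) ≈ 4.8
cyclohexyl–OC₂H₅ loses CH₃CH₂O⁻: pKₐ(CH₃CH₂OH) ≈ 16

cyclohexyl–OTf > cyclohexyl–OClO₃ > cyclohexyl–ONO₂ > cyclohexyl–OPO(OH)₂ > cyclohexyl–OAc > cyclohexyl–OC₂H₅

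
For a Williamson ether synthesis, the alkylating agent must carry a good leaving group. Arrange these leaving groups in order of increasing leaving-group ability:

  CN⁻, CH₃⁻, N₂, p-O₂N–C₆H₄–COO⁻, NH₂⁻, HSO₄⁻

CH₃⁻ < NH₂⁻ < CN⁻ < p-O₂N–C₆H₄–COO⁻ < HSO₄⁻ < N₂

N₂: no meaningful conjugate acid; N₂ departs as an exceptionally stable neutral molecule
HSO₄⁻: pKₐ(H₂SO₄) ≈ -3 — conjugate base of a strong mineral acid
p-O₂N–C₆H₄–COO⁻: pKₐ(p-nitrobenzoic acid) ≈ 3.4
CN⁻: pKₐ(HCN) ≈ 9.2 — sp carbon stabilises the charge somewhat, but still a poor LG
NH₂⁻: pKₐ(NH₃) ≈ 38
CH₃⁻: pKₐ(CH₄) ≈ 48
Reversing gives the worst-to-best order requested.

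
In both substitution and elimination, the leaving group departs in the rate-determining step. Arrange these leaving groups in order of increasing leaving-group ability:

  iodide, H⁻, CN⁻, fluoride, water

H⁻ < CN⁻ < fluoride < water < iodide

Rank by basicity of the departing species: weakest base leaves most easily.
iodide: pKₐ(HI) ≈ -10
water: pKₐ(H₃O⁺) ≈ -1.7 — neutral; leaves from a protonated alcohol (R–OH₂⁺)
fluoride: pKₐ(HF) ≈ 3.2
CN⁻: pKₐ(HCN) ≈ 9.2 — sp carbon stabilises the charge somewhat, but still a poor LG
H⁻: pKₐ(H₂) ≈ 36
Listed from poorest to best leaving group as asked.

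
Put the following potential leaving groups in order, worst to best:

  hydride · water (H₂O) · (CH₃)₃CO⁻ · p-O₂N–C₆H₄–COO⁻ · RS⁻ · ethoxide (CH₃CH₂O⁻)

hydride < (CH₃)₃CO⁻ < ethoxide (CH₃CH₂O⁻) < RS⁻ < p-O₂N–C₆H₄–COO⁻ < water (H₂O)

A good leaving group is a weak base: the lower the pKₐ of its conjugate acid, the more readily it departs.
water (H₂O): pKₐ(H₃O⁺) ≈ -1.7
p-O₂N–C₆H₄–COO⁻: pKₐ(p-nitrobenzoic acid) ≈ 3.4
RS⁻: pKₐ(RSH (a thiol)) ≈ 10.5
ethoxide (CH₃CH₂O⁻): pKₐ(CH₃CH₂OH) ≈ 16
(CH₃)₃CO⁻: pKₐ(t-BuOH) ≈ 18
hydride: pKₐ(H₂) ≈ 36
Reversing gives the worst-to-best order requested.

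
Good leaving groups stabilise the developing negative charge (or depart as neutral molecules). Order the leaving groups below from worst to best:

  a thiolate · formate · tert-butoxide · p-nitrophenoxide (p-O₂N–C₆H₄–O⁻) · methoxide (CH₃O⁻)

formate: pKₐ(HCOOH) ≈ 3.8
p-nitrophenoxide (p-O₂N–C₆H₄–O⁻): pKₐ(p-nitrophenol) ≈ 7.2
a thiolate: pKₐ(RSH (a thiol)) ≈ 10.5
methoxide (CH₃O⁻): pKₐ(CH₃OH) ≈ 15.5
tert-butoxide: pKₐ(t-BuOH) ≈ 18
The question asks for worst first, so the sequence is read in increasing leaving-group ability.

tert-butoxide < methoxide (CH₃O⁻) < a thiolate < p-nitrophenoxide (p-O₂N–C₆H₄–O⁻) < formate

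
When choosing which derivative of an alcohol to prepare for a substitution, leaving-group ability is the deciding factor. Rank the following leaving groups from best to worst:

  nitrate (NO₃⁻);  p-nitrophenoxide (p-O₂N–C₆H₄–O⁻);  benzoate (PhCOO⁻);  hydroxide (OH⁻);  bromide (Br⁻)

The more stable X⁻ (or X) is on its own — i.e. the weaker a base it is — the better a leaving group it makes.
bromide (Br⁻): pKₐ(HBr) ≈ -9
nitrate (NO₃⁻): pKₐ(HNO₃) ≈ -1.3
benzoate (PhCOO⁻): pKₐ(C₆H₅COOH) ≈ 4.2
p-nitrophenoxide (p-O₂N–C₆H₄–O⁻): pKₐ(p-nitrophenol) ≈ 7.2
hydroxide (OH⁻): pKₐ(H₂O) ≈ 15.7

bromide (Br⁻) > nitrate (NO₃⁻) > benzoate (PhCOO⁻) > p-nitrophenoxide (p-O₂N–C₆H₄–O⁻) > hydroxide (OH⁻)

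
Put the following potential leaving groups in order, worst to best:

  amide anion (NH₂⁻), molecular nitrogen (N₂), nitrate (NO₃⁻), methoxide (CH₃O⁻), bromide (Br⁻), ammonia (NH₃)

A good leaving group is a weak base: the lower the pKₐ of its conjugate acid, the more readily it departs.
molecular nitrogen (N₂): no meaningful conjugate acid; N₂ departs as an exceptionally stable neutral molecule
bromide (Br⁻): pKₐ(HBr) ≈ -9
nitrate (NO₃⁻): pKₐ(HNO₃) ≈ -1.3
ammonia (NH₃): pKₐ(NH₄⁺) ≈ 9.2
methoxide (CH₃O⁻): pKₐ(CH₃OH) ≈ 15.5
amide anion (NH₂⁻): pKₐ(NH₃) ≈ 38
The question asks for worst first, so the sequence is read in increasing leaving-group ability.

amide anion (NH₂⁻) < methoxide (CH₃O⁻) < ammonia (NH₃) < nitrate (NO₃⁻) < bromide (Br⁻) < molecular nitrogen (N₂)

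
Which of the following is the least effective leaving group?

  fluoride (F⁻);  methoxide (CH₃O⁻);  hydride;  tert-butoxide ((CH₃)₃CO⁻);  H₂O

A good leaving group is a weak base: the lower the pKₐ of its conjugate acid, the more readily it departs.
H₂O: pKₐ(H₃O⁺) ≈ -1.7
fluoride (F⁻): pKₐ(HF) ≈ 3.2
methoxide (CH₃O⁻): pKₐ(CH₃OH) ≈ 15.5
tert-butoxide ((CH₃)₃CO⁻): pKₐ(t-BuOH) ≈ 18
hydride: pKₐ(H₂) ≈ 36

hydride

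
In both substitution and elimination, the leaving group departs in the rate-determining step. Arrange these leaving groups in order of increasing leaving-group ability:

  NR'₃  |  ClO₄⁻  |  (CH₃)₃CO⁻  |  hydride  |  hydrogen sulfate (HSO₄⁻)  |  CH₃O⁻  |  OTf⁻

hydride < (CH₃)₃CO⁻ < CH₃O⁻ < NR'₃ < hydrogen sulfate (HSO₄⁻) < ClO₄⁻ < OTf⁻

The more stable X⁻ (or X) is on its own — i.e. the weaker a base it is — the better a leaving group it makes.
OTf⁻: pKₐ(CF₃SO₃H (triflic acid)) ≈ -14
ClO₄⁻: pKₐ(HClO₄) ≈ -10
hydrogen sulfate (HSO₄⁻): pKₐ(H₂SO₄) ≈ -3
NR'₃: pKₐ(R'₃NH⁺) ≈ 10.7
CH₃O⁻: pKₐ(CH₃OH) ≈ 15.5
(CH₃)₃CO⁻: pKₐ(t-BuOH) ≈ 18
hydride: pKₐ(H₂) ≈ 36
Listed from poorest to best leaving group as asked.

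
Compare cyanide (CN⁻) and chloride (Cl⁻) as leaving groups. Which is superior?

chloride (Cl⁻) is the better leaving group.
pKₐ(HCl) ≈ -7 versus pKₐ(HCN) ≈ 9.2: chloride (Cl⁻) is the much weaker base.
Moderately weak base.

chloride (Cl⁻)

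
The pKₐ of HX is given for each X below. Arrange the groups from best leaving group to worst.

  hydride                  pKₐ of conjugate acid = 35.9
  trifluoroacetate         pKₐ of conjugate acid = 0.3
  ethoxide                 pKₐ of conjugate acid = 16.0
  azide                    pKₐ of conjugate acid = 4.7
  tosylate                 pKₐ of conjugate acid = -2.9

Lower conjugate-acid pKₐ ⇒ weaker base ⇒ better leaving group.
Sorting by the given values: tosylate (-2.9), trifluoroacetate (0.3), azide (4.7), ethoxide (16.0), hydride (35.9).

tosylate > trifluoroacetate > azide > ethoxide > hydride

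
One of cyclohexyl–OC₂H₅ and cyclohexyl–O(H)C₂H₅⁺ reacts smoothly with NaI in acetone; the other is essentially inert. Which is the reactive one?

cyclohexyl–O(H)C₂H₅⁺

From cyclohexyl–OC₂H₅ the departing group would be CH₃CH₂O⁻ (pKₐ(CH₃CH₂OH) ≈ 16). Strong base; alkoxides do not leave unassisted.
From cyclohexyl–O(H)C₂H₅⁺ the leaving group is R'OH (pKₐ(R'OH₂⁺) ≈ -2.4). Neutral; leaves from a protonated ether (an oxonium ion, R–O(H)R'⁺).
(In practice cyclohexyl–O(H)C₂H₅⁺ is made from cyclohexyl–OC₂H₅ by protonation with concentrated HBr, allowing neutral ethanol, rather than ethoxide, to depart.)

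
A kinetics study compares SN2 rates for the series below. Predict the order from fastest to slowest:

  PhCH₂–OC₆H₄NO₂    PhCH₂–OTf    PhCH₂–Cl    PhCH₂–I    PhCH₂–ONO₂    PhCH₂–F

PhCH₂–OTf > PhCH₂–I > PhCH₂–Cl > PhCH₂–ONO₂ > PhCH₂–F > PhCH₂–OC₆H₄NO₂

With the same alkyl group throughout, only the leaving group differentiates the rates.
A good leaving group is a weak base: the lower the pKₐ of its conjugate acid, the more readily it departs.
PhCH₂–OTf loses OTf⁻: pKₐ(CF₃SO₃H (triflic acid)) ≈ -14
PhCH₂–I loses I⁻: pKₐ(HI) ≈ -10
PhCH₂–Cl loses Cl⁻: pKₐ(HCl) ≈ -7
PhCH₂–ONO₂ loses NO₃⁻: pKₐ(HNO₃) ≈ -1.3
PhCH₂–F loses F⁻: pKₐ(HF) ≈ 3.2
PhCH₂–OC₆H₄NO₂ loses p-O₂N–C₆H₄–O⁻: pKₐ(p-nitrophenol) ≈ 7.2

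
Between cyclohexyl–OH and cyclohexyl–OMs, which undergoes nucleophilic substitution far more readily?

cyclohexyl–OMs

From cyclohexyl–OH the departing group would be OH⁻ (pKₐ(H₂O) ≈ 15.7). Strong base; essentially never leaves without prior activation.
From cyclohexyl–OMs the leaving group is OMs⁻ (pKₐ(CH₃SO₃H (MsOH)) ≈ -1.9). Resonance-delocalised alkanesulfonate.
(In practice cyclohexyl–OMs is made from cyclohexyl–OH by treatment with MsCl / Et₃N, converting the hydroxyl into a mesylate.)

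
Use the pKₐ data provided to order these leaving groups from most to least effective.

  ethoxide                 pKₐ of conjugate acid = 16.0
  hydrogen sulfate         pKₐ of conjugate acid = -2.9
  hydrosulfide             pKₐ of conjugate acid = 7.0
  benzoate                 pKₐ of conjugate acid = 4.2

Lower conjugate-acid pKₐ ⇒ weaker base ⇒ better leaving group.
Sorting by the given values: hydrogen sulfate (-2.9), benzoate (4.2), hydrosulfide (7.0), ethoxide (16.0).

hydrogen sulfate > benzoate > hydrosulfide > ethoxide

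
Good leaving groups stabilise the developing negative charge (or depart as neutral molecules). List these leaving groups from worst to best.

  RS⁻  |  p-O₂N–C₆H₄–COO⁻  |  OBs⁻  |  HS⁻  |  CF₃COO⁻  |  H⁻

Leaving-group ability tracks the stability of the departed species; conjugate-acid pKₐ is the usual yardstick (lower pKₐ → better LG).
OBs⁻: pKₐ(p-BrC₆H₄SO₃H) ≈ -2.8
CF₃COO⁻: pKₐ(CF₃COOH) ≈ 0.2
p-O₂N–C₆H₄–COO⁻: pKₐ(p-nitrobenzoic acid) ≈ 3.4
HS⁻: pKₐ(H₂S) ≈ 7 — larger and more polarisable than the oxygen analogue
RS⁻: pKₐ(RSH (a thiol)) ≈ 10.5
H⁻: pKₐ(H₂) ≈ 36 — extremely strong base; leaves only in special hydride-transfer contexts
The question asks for worst first, so the sequence is read in increasing leaving-group ability.

H⁻ < RS⁻ < HS⁻ < p-O₂N–C₆H₄–COO⁻ < CF₃COO⁻ < OBs⁻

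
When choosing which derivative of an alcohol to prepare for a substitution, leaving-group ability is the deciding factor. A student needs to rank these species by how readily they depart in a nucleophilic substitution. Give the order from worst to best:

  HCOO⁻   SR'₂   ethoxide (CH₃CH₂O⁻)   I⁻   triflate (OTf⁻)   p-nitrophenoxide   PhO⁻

ethoxide (CH₃CH₂O⁻) < PhO⁻ < p-nitrophenoxide < HCOO⁻ < SR'₂ < I⁻ < triflate (OTf⁻)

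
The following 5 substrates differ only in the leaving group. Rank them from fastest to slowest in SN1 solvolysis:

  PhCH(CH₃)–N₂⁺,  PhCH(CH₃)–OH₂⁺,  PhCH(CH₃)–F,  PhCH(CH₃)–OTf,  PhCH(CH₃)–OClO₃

Identical carbon frameworks mean the comparison reduces to leaving-group quality.
The more stable X⁻ (or X) is on its own — i.e. the weaker a base it is — the better a leaving group it makes.
PhCH(CH₃)–N₂⁺ loses N₂: no meaningful conjugate acid; N₂ departs as an exceptionally stable neutral molecule
PhCH(CH₃)–OTf loses OTf⁻: pKₐ(CF₃SO₃H (triflic acid)) ≈ -14
PhCH(CH₃)–OClO₃ loses ClO₄⁻: pKₐ(HClO₄) ≈ -10
PhCH(CH₃)–OH₂⁺ loses H₂O: pKₐ(H₃O⁺) ≈ -1.7
PhCH(CH₃)–F loses F⁻: pKₐ(HF) ≈ 3.2

PhCH(CH₃)–N₂⁺ > PhCH(CH₃)–OTf > PhCH(CH₃)–OClO₃ > PhCH(CH₃)–OH₂⁺ > PhCH(CH₃)–F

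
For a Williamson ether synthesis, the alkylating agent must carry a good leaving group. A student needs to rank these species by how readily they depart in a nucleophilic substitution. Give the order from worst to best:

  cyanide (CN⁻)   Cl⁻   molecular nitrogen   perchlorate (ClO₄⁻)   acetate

cyanide (CN⁻) < acetate < Cl⁻ < perchlorate (ClO₄⁻) < molecular nitrogen

Rank by basicity of the departing species: weakest base leaves most easily.
molecular nitrogen: no meaningful conjugate acid; N₂ departs as an exceptionally stable neutral molecule
perchlorate (ClO₄⁻): pKₐ(HClO₄) ≈ -10
Cl⁻: pKₐ(HCl) ≈ -7
acetate: pKₐ(CH₃COOH) ≈ 4.8
cyanide (CN⁻): pKₐ(HCN) ≈ 9.2
The question asks for worst first, so the sequence is read in increasing leaving-group ability.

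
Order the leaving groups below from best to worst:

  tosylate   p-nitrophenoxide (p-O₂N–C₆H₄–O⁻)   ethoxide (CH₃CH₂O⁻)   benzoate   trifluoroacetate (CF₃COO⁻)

tosylate > trifluoroacetate (CF₃COO⁻) > benzoate > p-nitrophenoxide (p-O₂N–C₆H₄–O⁻) > ethoxide (CH₃CH₂O⁻)

tosylate: pKₐ(p-CH₃C₆H₄SO₃H (TsOH)) ≈ -2.8 — resonance-delocalised arenesulfonate
trifluoroacetate (CF₃COO⁻): pKₐ(CF₃COOH) ≈ 0.2 — strongly electron-withdrawing CF₃ stabilises the carboxylate
benzoate: pKₐ(C₆H₅COOH) ≈ 4.2
p-nitrophenoxide (p-O₂N–C₆H₄–O⁻): pKₐ(p-nitrophenol) ≈ 7.2 — nitro group delocalises the charge; the classic chromogenic LG
ethoxide (CH₃CH₂O⁻): pKₐ(CH₃CH₂OH) ≈ 16 — strong base; alkoxides do not leave unassisted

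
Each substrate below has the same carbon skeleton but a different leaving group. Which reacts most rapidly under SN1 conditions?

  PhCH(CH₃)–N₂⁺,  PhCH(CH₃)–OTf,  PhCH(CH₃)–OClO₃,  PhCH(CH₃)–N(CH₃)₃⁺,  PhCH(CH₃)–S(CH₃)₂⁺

With the same alkyl group throughout, only the leaving group differentiates the rates.
The more stable X⁻ (or X) is on its own — i.e. the weaker a base it is — the better a leaving group it makes.
PhCH(CH₃)–N₂⁺ loses N₂: no meaningful conjugate acid; N₂ departs as an exceptionally stable neutral molecule
PhCH(CH₃)–OTf loses OTf⁻: pKₐ(CF₃SO₃H (triflic acid)) ≈ -14
PhCH(CH₃)–OClO₃ loses ClO₄⁻: pKₐ(HClO₄) ≈ -10
PhCH(CH₃)–S(CH₃)₂⁺ loses SR'₂: pKₐ(R'₂SH⁺) ≈ -7
PhCH(CH₃)–N(CH₃)₃⁺ loses NR'₃: pKₐ(R'₃NH⁺) ≈ 10.7

PhCH(CH₃)–N₂⁺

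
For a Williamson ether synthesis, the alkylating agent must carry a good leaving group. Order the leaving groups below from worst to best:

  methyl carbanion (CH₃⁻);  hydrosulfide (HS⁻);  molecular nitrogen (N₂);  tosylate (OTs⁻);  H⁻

methyl carbanion (CH₃⁻) < H⁻ < hydrosulfide (HS⁻) < tosylate (OTs⁻) < molecular nitrogen (N₂)

Leaving-group ability tracks the stability of the departed species; conjugate-acid pKₐ is the usual yardstick (lower pKₐ → better LG).
molecular nitrogen (N₂): no meaningful conjugate acid; N₂ departs as an exceptionally stable neutral molecule
tosylate (OTs⁻): pKₐ(p-CH₃C₆H₄SO₃H (TsOH)) ≈ -2.8 — resonance-delocalised arenesulfonate
hydrosulfide (HS⁻): pKₐ(H₂S) ≈ 7
H⁻: pKₐ(H₂) ≈ 36 — extremely strong base; leaves only in special hydride-transfer contexts
methyl carbanion (CH₃⁻): pKₐ(CH₄) ≈ 48
The question asks for worst first, so the sequence is read in increasing leaving-group ability.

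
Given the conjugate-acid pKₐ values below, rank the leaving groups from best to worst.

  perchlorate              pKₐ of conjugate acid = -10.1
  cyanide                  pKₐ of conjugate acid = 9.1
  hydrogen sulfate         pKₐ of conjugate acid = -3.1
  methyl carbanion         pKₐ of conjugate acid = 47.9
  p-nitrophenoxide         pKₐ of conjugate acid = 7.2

perchlorate > hydrogen sulfate > p-nitrophenoxide > cyanide > methyl carbanion

Lower conjugate-acid pKₐ ⇒ weaker base ⇒ better leaving group.
Sorting by the given values: perchlorate (-10.1), hydrogen sulfate (-3.1), p-nitrophenoxide (7.2), cyanide (9.1), methyl carbanion (47.9).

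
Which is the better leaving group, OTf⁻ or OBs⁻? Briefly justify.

OTf⁻

OTf⁻ is the better leaving group.
pKₐ(CF₃SO₃H (triflic acid)) ≈ -14 versus pKₐ(p-BrC₆H₄SO₃H) ≈ -2.8: OTf⁻ is the much weaker base.
Charge spread over three oxygens and a CF₃ group; the premier leaving group in synthesis.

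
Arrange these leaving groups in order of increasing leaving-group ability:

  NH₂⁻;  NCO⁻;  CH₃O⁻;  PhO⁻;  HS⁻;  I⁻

NH₂⁻ < CH₃O⁻ < PhO⁻ < HS⁻ < NCO⁻ < I⁻

I⁻: pKₐ(HI) ≈ -10 — large, highly polarisable; very weak base
NCO⁻: pKₐ(HOCN) ≈ 3.5
HS⁻: pKₐ(H₂S) ≈ 7 — larger and more polarisable than the oxygen analogue
PhO⁻: pKₐ(C₆H₅OH (phenol)) ≈ 10
CH₃O⁻: pKₐ(CH₃OH) ≈ 15.5 — strong base; alkoxides do not leave unassisted
NH₂⁻: pKₐ(NH₃) ≈ 38
Reversing gives the worst-to-best order requested.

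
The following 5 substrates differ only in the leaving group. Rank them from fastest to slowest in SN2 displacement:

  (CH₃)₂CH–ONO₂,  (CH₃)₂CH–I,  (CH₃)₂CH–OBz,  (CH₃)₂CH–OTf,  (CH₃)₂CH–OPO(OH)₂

Identical carbon frameworks mean the comparison reduces to leaving-group quality.
Rank by basicity of the departing species: weakest base leaves most easily.
(CH₃)₂CH–OTf loses OTf⁻: pKₐ(CF₃SO₃H (triflic acid)) ≈ -14
(CH₃)₂CH–I loses I⁻: pKₐ(HI) ≈ -10
(CH₃)₂CH–ONO₂ loses NO₃⁻: pKₐ(HNO₃) ≈ -1.3
(CH₃)₂CH–OPO(OH)₂ loses H₂PO₄⁻: pKₐ(H₃PO₄) ≈ 2.1
(CH₃)₂CH–OBz loses PhCOO⁻: pKₐ(C₆H₅COOH) ≈ 4.2

(CH₃)₂CH–OTf > (CH₃)₂CH–I > (CH₃)₂CH–ONO₂ > (CH₃)₂CH–OPO(OH)₂ > (CH₃)₂CH–OBz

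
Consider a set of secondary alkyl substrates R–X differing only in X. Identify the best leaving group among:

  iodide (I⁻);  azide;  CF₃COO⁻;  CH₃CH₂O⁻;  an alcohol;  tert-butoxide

iodide (I⁻): pKₐ(HI) ≈ -10
an alcohol: pKₐ(R'OH₂⁺) ≈ -2.4
CF₃COO⁻: pKₐ(CF₃COOH) ≈ 0.2
azide: pKₐ(HN₃) ≈ 4.7
CH₃CH₂O⁻: pKₐ(CH₃CH₂OH) ≈ 16
tert-butoxide: pKₐ(t-BuOH) ≈ 18

iodide (I⁻)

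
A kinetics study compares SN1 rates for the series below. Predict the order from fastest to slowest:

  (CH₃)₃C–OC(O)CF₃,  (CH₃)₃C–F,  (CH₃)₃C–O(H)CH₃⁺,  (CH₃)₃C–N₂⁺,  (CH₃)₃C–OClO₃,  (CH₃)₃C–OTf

(CH₃)₃C–N₂⁺ > (CH₃)₃C–OTf > (CH₃)₃C–OClO₃ > (CH₃)₃C–O(H)CH₃⁺ > (CH₃)₃C–OC(O)CF₃ > (CH₃)₃C–F

The skeletons are identical, so relative rate is governed entirely by leaving-group ability.
Leaving-group ability tracks the stability of the departed species; conjugate-acid pKₐ is the usual yardstick (lower pKₐ → better LG).
(CH₃)₃C–N₂⁺ loses N₂: no meaningful conjugate acid; N₂ departs as an exceptionally stable neutral molecule
(CH₃)₃C–OTf loses OTf⁻: pKₐ(CF₃SO₃H (triflic acid)) ≈ -14
(CH₃)₃C–OClO₃ loses ClO₄⁻: pKₐ(HClO₄) ≈ -10
(CH₃)₃C–O(H)CH₃⁺ loses R'OH: pKₐ(R'OH₂⁺) ≈ -2.4
(CH₃)₃C–OC(O)CF₃ loses CF₃COO⁻: pKₐ(CF₃COOH) ≈ 0.2
(CH₃)₃C–F loses F⁻: pKₐ(HF) ≈ 3.2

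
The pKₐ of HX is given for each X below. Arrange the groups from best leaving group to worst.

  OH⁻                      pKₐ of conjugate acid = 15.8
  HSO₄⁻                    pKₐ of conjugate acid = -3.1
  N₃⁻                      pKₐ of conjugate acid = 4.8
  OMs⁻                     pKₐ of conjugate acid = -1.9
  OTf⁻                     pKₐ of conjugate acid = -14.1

OTf⁻ > HSO₄⁻ > OMs⁻ > N₃⁻ > OH⁻

Lower conjugate-acid pKₐ ⇒ weaker base ⇒ better leaving group.
Sorting by the given values: OTf⁻ (-14.1), HSO₄⁻ (-3.1), OMs⁻ (-1.9), N₃⁻ (4.8), OH⁻ (15.8).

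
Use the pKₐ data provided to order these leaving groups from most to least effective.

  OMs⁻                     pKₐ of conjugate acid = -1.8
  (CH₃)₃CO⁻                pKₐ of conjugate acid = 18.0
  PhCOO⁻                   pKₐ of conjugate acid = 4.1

OMs⁻ > PhCOO⁻ > (CH₃)₃CO⁻

Lower conjugate-acid pKₐ ⇒ weaker base ⇒ better leaving group.
Sorting by the given values: OMs⁻ (-1.8), PhCOO⁻ (4.1), (CH₃)₃CO⁻ (18.0).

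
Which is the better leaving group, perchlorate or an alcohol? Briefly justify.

perchlorate

perchlorate is the better leaving group.
pKₐ(HClO₄) ≈ -10 versus pKₐ(R'OH₂⁺) ≈ -2.4: perchlorate is the much weaker base.
Extremely weak base; rarely used for safety reasons.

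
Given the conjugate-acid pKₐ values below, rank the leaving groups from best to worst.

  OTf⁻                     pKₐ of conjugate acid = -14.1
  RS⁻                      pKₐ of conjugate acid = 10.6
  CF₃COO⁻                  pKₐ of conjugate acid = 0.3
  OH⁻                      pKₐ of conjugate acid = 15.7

OTf⁻ > CF₃COO⁻ > RS⁻ > OH⁻

Lower conjugate-acid pKₐ ⇒ weaker base ⇒ better leaving group.
Sorting by the given values: OTf⁻ (-14.1), CF₃COO⁻ (0.3), RS⁻ (10.6), OH⁻ (15.7).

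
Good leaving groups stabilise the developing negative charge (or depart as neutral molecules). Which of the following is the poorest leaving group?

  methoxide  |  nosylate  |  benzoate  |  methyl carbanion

nosylate: pKₐ(p-O₂NC₆H₄SO₃H) ≈ -3.5
benzoate: pKₐ(C₆H₅COOH) ≈ 4.2
methoxide: pKₐ(CH₃OH) ≈ 15.5
methyl carbanion: pKₐ(CH₄) ≈ 48

methyl carbanion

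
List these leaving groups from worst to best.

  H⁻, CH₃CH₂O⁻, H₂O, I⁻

I⁻: pKₐ(HI) ≈ -10
H₂O: pKₐ(H₃O⁺) ≈ -1.7
CH₃CH₂O⁻: pKₐ(CH₃CH₂OH) ≈ 16
H⁻: pKₐ(H₂) ≈ 36
Listed from poorest to best leaving group as asked.

H⁻ < CH₃CH₂O⁻ < H₂O < I⁻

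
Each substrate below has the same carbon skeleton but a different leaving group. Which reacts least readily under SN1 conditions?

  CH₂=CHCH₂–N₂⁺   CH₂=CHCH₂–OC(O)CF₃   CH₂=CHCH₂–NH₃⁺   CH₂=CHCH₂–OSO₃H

CH₂=CHCH₂–NH₃⁺

Same R in every case — rank the leaving groups.
Rank by basicity of the departing species: weakest base leaves most easily.
CH₂=CHCH₂–N₂⁺ loses N₂: no meaningful conjugate acid; N₂ departs as an exceptionally stable neutral molecule
CH₂=CHCH₂–OSO₃H loses HSO₄⁻: pKₐ(H₂SO₄) ≈ -3
CH₂=CHCH₂–OC(O)CF₃ loses CF₃COO⁻: pKₐ(CF₃COOH) ≈ 0.2
CH₂=CHCH₂–NH₃⁺ loses NH₃: pKₐ(NH₄⁺) ≈ 9.2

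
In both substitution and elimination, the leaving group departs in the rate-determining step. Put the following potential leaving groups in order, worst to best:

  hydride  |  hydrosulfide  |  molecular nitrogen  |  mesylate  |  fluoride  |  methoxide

molecular nitrogen: no meaningful conjugate acid; N₂ departs as an exceptionally stable neutral molecule
mesylate: pKₐ(CH₃SO₃H (MsOH)) ≈ -1.9
fluoride: pKₐ(HF) ≈ 3.2
hydrosulfide: pKₐ(H₂S) ≈ 7
methoxide: pKₐ(CH₃OH) ≈ 15.5
hydride: pKₐ(H₂) ≈ 36
The question asks for worst first, so the sequence is read in increasing leaving-group ability.

hydride < methoxide < hydrosulfide < fluoride < mesylate < molecular nitrogen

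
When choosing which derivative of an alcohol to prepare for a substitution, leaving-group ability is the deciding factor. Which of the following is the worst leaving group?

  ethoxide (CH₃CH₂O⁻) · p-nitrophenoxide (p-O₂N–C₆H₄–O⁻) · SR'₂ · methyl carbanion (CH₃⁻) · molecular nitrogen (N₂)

molecular nitrogen (N₂): no meaningful conjugate acid; N₂ departs as an exceptionally stable neutral molecule
SR'₂: pKₐ(R'₂SH⁺) ≈ -7
p-nitrophenoxide (p-O₂N–C₆H₄–O⁻): pKₐ(p-nitrophenol) ≈ 7.2
ethoxide (CH₃CH₂O⁻): pKₐ(CH₃CH₂OH) ≈ 16
methyl carbanion (CH₃⁻): pKₐ(CH₄) ≈ 48

methyl carbanion (CH₃⁻)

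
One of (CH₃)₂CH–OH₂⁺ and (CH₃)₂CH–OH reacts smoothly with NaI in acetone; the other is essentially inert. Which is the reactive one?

(CH₃)₂CH–OH₂⁺

From (CH₃)₂CH–OH the departing group would be OH⁻ (pKₐ(H₂O) ≈ 15.7). Strong base; essentially never leaves without prior activation.
From (CH₃)₂CH–OH₂⁺ the leaving group is H₂O (pKₐ(H₃O⁺) ≈ -1.7). Neutral; leaves from a protonated alcohol (R–OH₂⁺).
(In practice (CH₃)₂CH–OH₂⁺ is made from (CH₃)₂CH–OH by protonation with strong acid, converting the leaving group from hydroxide to neutral water.)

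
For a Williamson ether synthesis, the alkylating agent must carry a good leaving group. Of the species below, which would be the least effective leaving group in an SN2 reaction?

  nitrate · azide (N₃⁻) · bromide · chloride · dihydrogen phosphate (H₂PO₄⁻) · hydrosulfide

hydrosulfide

Leaving-group ability tracks the stability of the departed species; conjugate-acid pKₐ is the usual yardstick (lower pKₐ → better LG).
bromide: pKₐ(HBr) ≈ -9
chloride: pKₐ(HCl) ≈ -7
nitrate: pKₐ(HNO₃) ≈ -1.3
dihydrogen phosphate (H₂PO₄⁻): pKₐ(H₃PO₄) ≈ 2.1
azide (N₃⁻): pKₐ(HN₃) ≈ 4.7
hydrosulfide: pKₐ(H₂S) ≈ 7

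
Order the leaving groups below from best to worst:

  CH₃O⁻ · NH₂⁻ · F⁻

F⁻ > CH₃O⁻ > NH₂⁻

The more stable X⁻ (or X) is on its own — i.e. the weaker a base it is — the better a leaving group it makes.
F⁻: pKₐ(HF) ≈ 3.2
CH₃O⁻: pKₐ(CH₃OH) ≈ 15.5 — strong base; alkoxides do not leave unassisted
NH₂⁻: pKₐ(NH₃) ≈ 38 — extremely strong base; never a leaving group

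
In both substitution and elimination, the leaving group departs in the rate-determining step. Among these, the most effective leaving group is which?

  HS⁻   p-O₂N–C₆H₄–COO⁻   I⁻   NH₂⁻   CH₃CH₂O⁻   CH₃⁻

I⁻

The more stable X⁻ (or X) is on its own — i.e. the weaker a base it is — the better a leaving group it makes.
I⁻: pKₐ(HI) ≈ -10
p-O₂N–C₆H₄–COO⁻: pKₐ(p-nitrobenzoic acid) ≈ 3.4
HS⁻: pKₐ(H₂S) ≈ 7
CH₃CH₂O⁻: pKₐ(CH₃CH₂OH) ≈ 16
NH₂⁻: pKₐ(NH₃) ≈ 38
CH₃⁻: pKₐ(CH₄) ≈ 48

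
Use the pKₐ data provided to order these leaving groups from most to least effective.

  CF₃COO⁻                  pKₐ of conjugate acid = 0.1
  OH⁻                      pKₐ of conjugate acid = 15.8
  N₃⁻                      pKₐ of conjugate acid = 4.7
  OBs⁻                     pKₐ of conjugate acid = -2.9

OBs⁻ > CF₃COO⁻ > N₃⁻ > OH⁻

Lower conjugate-acid pKₐ ⇒ weaker base ⇒ better leaving group.
Sorting by the given values: OBs⁻ (-2.9), CF₃COO⁻ (0.1), N₃⁻ (4.7), OH⁻ (15.8).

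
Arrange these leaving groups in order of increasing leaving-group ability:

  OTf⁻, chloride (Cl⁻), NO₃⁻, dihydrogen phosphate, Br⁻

dihydrogen phosphate < NO₃⁻ < chloride (Cl⁻) < Br⁻ < OTf⁻

The more stable X⁻ (or X) is on its own — i.e. the weaker a base it is — the better a leaving group it makes.
OTf⁻: pKₐ(CF₃SO₃H (triflic acid)) ≈ -14 — charge spread over three oxygens and a CF₃ group; the premier leaving group in synthesis
Br⁻: pKₐ(HBr) ≈ -9 — weak base; good leaving group
chloride (Cl⁻): pKₐ(HCl) ≈ -7 — moderately weak base
NO₃⁻: pKₐ(HNO₃) ≈ -1.3 — resonance-delocalised over three oxygens
dihydrogen phosphate: pKₐ(H₃PO₄) ≈ 2.1 — moderate base; biological leaving group after further activation
Listed from poorest to best leaving group as asked.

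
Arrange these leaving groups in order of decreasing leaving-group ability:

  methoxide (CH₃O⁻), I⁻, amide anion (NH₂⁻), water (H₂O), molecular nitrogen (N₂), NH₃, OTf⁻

Leaving-group ability tracks the stability of the departed species; conjugate-acid pKₐ is the usual yardstick (lower pKₐ → better LG).
molecular nitrogen (N₂): no meaningful conjugate acid; N₂ departs as an exceptionally stable neutral molecule
OTf⁻: pKₐ(CF₃SO₃H (triflic acid)) ≈ -14 — charge spread over three oxygens and a CF₃ group; the premier leaving group in synthesis
I⁻: pKₐ(HI) ≈ -10 — large, highly polarisable; very weak base
water (H₂O): pKₐ(H₃O⁺) ≈ -1.7 — neutral; leaves from a protonated alcohol (R–OH₂⁺)
NH₃: pKₐ(NH₄⁺) ≈ 9.2 — neutral but moderately basic; leaves from R–NH₃⁺
methoxide (CH₃O⁻): pKₐ(CH₃OH) ≈ 15.5
amide anion (NH₂⁻): pKₐ(NH₃) ≈ 38

molecular nitrogen (N₂) > OTf⁻ > I⁻ > water (H₂O) > NH₃ > methoxide (CH₃O⁻) > amide anion (NH₂⁻)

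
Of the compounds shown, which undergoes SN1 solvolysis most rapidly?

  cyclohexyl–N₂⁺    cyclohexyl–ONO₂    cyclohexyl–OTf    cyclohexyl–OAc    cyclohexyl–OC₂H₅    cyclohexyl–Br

cyclohexyl–N₂⁺

Identical carbon frameworks mean the comparison reduces to leaving-group quality.
The more stable X⁻ (or X) is on its own — i.e. the weaker a base it is — the better a leaving group it makes.
cyclohexyl–N₂⁺ loses N₂: no meaningful conjugate acid; N₂ departs as an exceptionally stable neutral molecule
cyclohexyl–OTf loses OTf⁻: pKₐ(CF₃SO₃H (triflic acid)) ≈ -14
cyclohexyl–Br loses Br⁻: pKₐ(HBr) ≈ -9
cyclohexyl–ONO₂ loses NO₃⁻: pKₐ(HNO₃) ≈ -1.3
cyclohexyl–OAc loses AcO⁻: pKₐ(CH₃COOH) ≈ 4.8
cyclohexyl–OC₂H₅ loses CH₃CH₂O⁻: pKₐ(CH₃CH₂OH) ≈ 16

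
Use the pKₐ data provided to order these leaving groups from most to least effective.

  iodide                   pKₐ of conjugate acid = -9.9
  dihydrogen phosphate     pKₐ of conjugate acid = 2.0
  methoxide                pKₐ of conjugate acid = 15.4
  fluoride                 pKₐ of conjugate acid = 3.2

iodide > dihydrogen phosphate > fluoride > methoxide

Lower conjugate-acid pKₐ ⇒ weaker base ⇒ better leaving group.
Sorting by the given values: iodide (-9.9), dihydrogen phosphate (2.0), fluoride (3.2), methoxide (15.4).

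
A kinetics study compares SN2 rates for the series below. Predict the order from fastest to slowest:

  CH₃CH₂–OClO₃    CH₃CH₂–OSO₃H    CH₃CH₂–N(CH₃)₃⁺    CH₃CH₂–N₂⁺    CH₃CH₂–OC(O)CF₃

CH₃CH₂–N₂⁺ > CH₃CH₂–OClO₃ > CH₃CH₂–OSO₃H > CH₃CH₂–OC(O)CF₃ > CH₃CH₂–N(CH₃)₃⁺

With the same alkyl group throughout, only the leaving group differentiates the rates.
The more stable X⁻ (or X) is on its own — i.e. the weaker a base it is — the better a leaving group it makes.
CH₃CH₂–N₂⁺ loses N₂: no meaningful conjugate acid; N₂ departs as an exceptionally stable neutral molecule
CH₃CH₂–OClO₃ loses ClO₄⁻: pKₐ(HClO₄) ≈ -10
CH₃CH₂–OSO₃H loses HSO₄⁻: pKₐ(H₂SO₄) ≈ -3
CH₃CH₂–OC(O)CF₃ loses CF₃COO⁻: pKₐ(CF₃COOH) ≈ 0.2
CH₃CH₂–N(CH₃)₃⁺ loses NR'₃: pKₐ(R'₃NH⁺) ≈ 10.7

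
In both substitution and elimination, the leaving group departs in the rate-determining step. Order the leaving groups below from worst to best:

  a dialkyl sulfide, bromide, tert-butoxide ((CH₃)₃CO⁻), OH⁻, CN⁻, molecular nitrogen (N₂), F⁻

Rank by basicity of the departing species: weakest base leaves most easily.
molecular nitrogen (N₂): no meaningful conjugate acid; N₂ departs as an exceptionally stable neutral molecule
bromide: pKₐ(HBr) ≈ -9 — weak base; good leaving group
a dialkyl sulfide: pKₐ(R'₂SH⁺) ≈ -7 — neutral; leaves from a sulfonium salt (R–SR'₂⁺)
F⁻: pKₐ(HF) ≈ 3.2
CN⁻: pKₐ(HCN) ≈ 9.2
OH⁻: pKₐ(H₂O) ≈ 15.7
tert-butoxide ((CH₃)₃CO⁻): pKₐ(t-BuOH) ≈ 18 — bulky, strongly basic alkoxide
Listed from poorest to best leaving group as asked.

tert-butoxide ((CH₃)₃CO⁻) < OH⁻ < CN⁻ < F⁻ < a dialkyl sulfide < bromide < molecular nitrogen (N₂)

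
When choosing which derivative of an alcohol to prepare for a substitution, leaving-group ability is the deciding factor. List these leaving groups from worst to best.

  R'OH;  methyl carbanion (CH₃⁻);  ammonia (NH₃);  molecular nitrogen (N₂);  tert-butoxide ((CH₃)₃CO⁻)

A good leaving group is a weak base: the lower the pKₐ of its conjugate acid, the more readily it departs.
molecular nitrogen (N₂): no meaningful conjugate acid; N₂ departs as an exceptionally stable neutral molecule
R'OH: pKₐ(R'OH₂⁺) ≈ -2.4
ammonia (NH₃): pKₐ(NH₄⁺) ≈ 9.2
tert-butoxide ((CH₃)₃CO⁻): pKₐ(t-BuOH) ≈ 18
methyl carbanion (CH₃⁻): pKₐ(CH₄) ≈ 48
Reversing gives the worst-to-best order requested.

methyl carbanion (CH₃⁻) < tert-butoxide ((CH₃)₃CO⁻) < ammonia (NH₃) < R'OH < molecular nitrogen (N₂)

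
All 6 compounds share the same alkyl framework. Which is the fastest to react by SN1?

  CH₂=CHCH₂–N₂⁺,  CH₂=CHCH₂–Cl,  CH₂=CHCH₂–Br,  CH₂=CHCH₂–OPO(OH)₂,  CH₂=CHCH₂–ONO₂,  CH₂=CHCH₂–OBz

CH₂=CHCH₂–N₂⁺

The skeletons are identical, so relative rate is governed entirely by leaving-group ability.
The more stable X⁻ (or X) is on its own — i.e. the weaker a base it is — the better a leaving group it makes.
CH₂=CHCH₂–N₂⁺ loses N₂: no meaningful conjugate acid; N₂ departs as an exceptionally stable neutral molecule
CH₂=CHCH₂–Br loses Br⁻: pKₐ(HBr) ≈ -9
CH₂=CHCH₂–Cl loses Cl⁻: pKₐ(HCl) ≈ -7
CH₂=CHCH₂–ONO₂ loses NO₃⁻: pKₐ(HNO₃) ≈ -1.3
CH₂=CHCH₂–OPO(OH)₂ loses H₂PO₄⁻: pKₐ(H₃PO₄) ≈ 2.1
CH₂=CHCH₂–OBz loses PhCOO⁻: pKₐ(C₆H₅COOH) ≈ 4.2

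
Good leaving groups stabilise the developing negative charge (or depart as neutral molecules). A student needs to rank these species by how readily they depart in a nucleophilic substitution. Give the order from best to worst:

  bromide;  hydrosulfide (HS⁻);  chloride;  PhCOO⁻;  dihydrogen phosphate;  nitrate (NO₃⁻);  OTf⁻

OTf⁻ > bromide > chloride > nitrate (NO₃⁻) > dihydrogen phosphate > PhCOO⁻ > hydrosulfide (HS⁻)

OTf⁻: pKₐ(CF₃SO₃H (triflic acid)) ≈ -14
bromide: pKₐ(HBr) ≈ -9
chloride: pKₐ(HCl) ≈ -7 — moderately weak base
nitrate (NO₃⁻): pKₐ(HNO₃) ≈ -1.3 — resonance-delocalised over three oxygens
dihydrogen phosphate: pKₐ(H₃PO₄) ≈ 2.1 — moderate base; biological leaving group after further activation
PhCOO⁻: pKₐ(C₆H₅COOH) ≈ 4.2
hydrosulfide (HS⁻): pKₐ(H₂S) ≈ 7 — larger and more polarisable than the oxygen analogue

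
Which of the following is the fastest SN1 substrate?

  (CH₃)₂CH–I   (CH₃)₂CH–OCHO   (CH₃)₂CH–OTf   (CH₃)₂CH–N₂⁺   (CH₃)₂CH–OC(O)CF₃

(CH₃)₂CH–N₂⁺

The skeletons are identical, so relative rate is governed entirely by leaving-group ability.
Leaving-group ability tracks the stability of the departed species; conjugate-acid pKₐ is the usual yardstick (lower pKₐ → better LG).
(CH₃)₂CH–N₂⁺ loses N₂: no meaningful conjugate acid; N₂ departs as an exceptionally stable neutral molecule
(CH₃)₂CH–OTf loses OTf⁻: pKₐ(CF₃SO₃H (triflic acid)) ≈ -14
(CH₃)₂CH–I loses I⁻: pKₐ(HI) ≈ -10
(CH₃)₂CH–OC(O)CF₃ loses CF₃COO⁻: pKₐ(CF₃COOH) ≈ 0.2
(CH₃)₂CH–OCHO loses HCOO⁻: pKₐ(HCOOH) ≈ 3.8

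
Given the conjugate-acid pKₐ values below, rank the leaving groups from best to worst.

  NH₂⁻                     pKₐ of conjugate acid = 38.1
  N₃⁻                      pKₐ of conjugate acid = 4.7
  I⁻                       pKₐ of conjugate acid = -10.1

Lower conjugate-acid pKₐ ⇒ weaker base ⇒ better leaving group.
Sorting by the given values: I⁻ (-10.1), N₃⁻ (4.7), NH₂⁻ (38.1).

I⁻ > N₃⁻ > NH₂⁻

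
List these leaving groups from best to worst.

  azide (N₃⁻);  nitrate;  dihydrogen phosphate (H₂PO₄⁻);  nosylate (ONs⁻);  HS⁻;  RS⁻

The more stable X⁻ (or X) is on its own — i.e. the weaker a base it is — the better a leaving group it makes.
nosylate (ONs⁻): pKₐ(p-O₂NC₆H₄SO₃H) ≈ -3.5 — p-nitro group further stabilises the sulfonate
nitrate: pKₐ(HNO₃) ≈ -1.3
dihydrogen phosphate (H₂PO₄⁻): pKₐ(H₃PO₄) ≈ 2.1 — moderate base; biological leaving group after further activation
azide (N₃⁻): pKₐ(HN₃) ≈ 4.7
HS⁻: pKₐ(H₂S) ≈ 7
RS⁻: pKₐ(RSH (a thiol)) ≈ 10.5

nosylate (ONs⁻) > nitrate > dihydrogen phosphate (H₂PO₄⁻) > azide (N₃⁻) > HS⁻ > RS⁻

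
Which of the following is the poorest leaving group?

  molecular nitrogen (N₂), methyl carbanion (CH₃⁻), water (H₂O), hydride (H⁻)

molecular nitrogen (N₂): no meaningful conjugate acid; N₂ departs as an exceptionally stable neutral molecule
water (H₂O): pKₐ(H₃O⁺) ≈ -1.7
hydride (H⁻): pKₐ(H₂) ≈ 36
methyl carbanion (CH₃⁻): pKₐ(CH₄) ≈ 48

methyl carbanion (CH₃⁻)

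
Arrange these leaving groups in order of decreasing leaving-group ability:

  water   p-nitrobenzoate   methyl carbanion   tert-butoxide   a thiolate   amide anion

water > p-nitrobenzoate > a thiolate > tert-butoxide > amide anion > methyl carbanion

Rank by basicity of the departing species: weakest base leaves most easily.
water: pKₐ(H₃O⁺) ≈ -1.7
p-nitrobenzoate: pKₐ(p-nitrobenzoic acid) ≈ 3.4 — electron-withdrawing nitro group stabilises the carboxylate
a thiolate: pKₐ(RSH (a thiol)) ≈ 10.5 — moderately basic; rarely leaves without activation
tert-butoxide: pKₐ(t-BuOH) ≈ 18 — bulky, strongly basic alkoxide
amide anion: pKₐ(NH₃) ≈ 38 — extremely strong base; never a leaving group
methyl carbanion: pKₐ(CH₄) ≈ 48 — unstabilised carbanion; the worst conceivable leaving group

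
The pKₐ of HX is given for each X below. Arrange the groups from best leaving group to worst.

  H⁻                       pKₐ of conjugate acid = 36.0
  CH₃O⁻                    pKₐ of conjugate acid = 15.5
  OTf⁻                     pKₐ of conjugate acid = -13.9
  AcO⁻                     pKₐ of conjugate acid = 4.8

OTf⁻ > AcO⁻ > CH₃O⁻ > H⁻

Lower conjugate-acid pKₐ ⇒ weaker base ⇒ better leaving group.
Sorting by the given values: OTf⁻ (-13.9), AcO⁻ (4.8), CH₃O⁻ (15.5), H⁻ (36.0).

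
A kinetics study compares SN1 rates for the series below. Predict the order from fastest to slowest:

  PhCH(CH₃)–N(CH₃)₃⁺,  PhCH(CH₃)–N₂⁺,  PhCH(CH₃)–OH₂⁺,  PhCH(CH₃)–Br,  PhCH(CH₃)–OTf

PhCH(CH₃)–N₂⁺ > PhCH(CH₃)–OTf > PhCH(CH₃)–Br > PhCH(CH₃)–OH₂⁺ > PhCH(CH₃)–N(CH₃)₃⁺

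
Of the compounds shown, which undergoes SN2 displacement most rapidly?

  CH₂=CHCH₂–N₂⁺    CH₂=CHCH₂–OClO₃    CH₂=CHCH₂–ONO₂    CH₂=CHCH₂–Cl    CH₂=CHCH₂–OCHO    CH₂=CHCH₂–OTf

Identical carbon frameworks mean the comparison reduces to leaving-group quality.
Rank by basicity of the departing species: weakest base leaves most easily.
CH₂=CHCH₂–N₂⁺ loses N₂: no meaningful conjugate acid; N₂ departs as an exceptionally stable neutral molecule
CH₂=CHCH₂–OTf loses OTf⁻: pKₐ(CF₃SO₃H (triflic acid)) ≈ -14
CH₂=CHCH₂–OClO₃ loses ClO₄⁻: pKₐ(HClO₄) ≈ -10
CH₂=CHCH₂–Cl loses Cl⁻: pKₐ(HCl) ≈ -7
CH₂=CHCH₂–ONO₂ loses NO₃⁻: pKₐ(HNO₃) ≈ -1.3
CH₂=CHCH₂–OCHO loses HCOO⁻: pKₐ(HCOOH) ≈ 3.8

CH₂=CHCH₂–N₂⁺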